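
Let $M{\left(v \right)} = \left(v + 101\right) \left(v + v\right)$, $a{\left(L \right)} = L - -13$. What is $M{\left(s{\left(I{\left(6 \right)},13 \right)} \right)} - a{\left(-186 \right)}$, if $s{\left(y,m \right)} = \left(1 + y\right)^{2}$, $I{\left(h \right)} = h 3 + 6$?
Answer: $907673$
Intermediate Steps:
$I{\left(h \right)} = 6 + 3 h$ ($I{\left(h \right)} = 3 h + 6 = 6 + 3 h$)
$a{\left(L \right)} = 13 + L$ ($a{\left(L \right)} = L + 13 = 13 + L$)
$M{\left(v \right)} = 2 v \left(101 + v\right)$ ($M{\left(v \right)} = \left(101 + v\right) 2 v = 2 v \left(101 + v\right)$)
$M{\left(s{\left(I{\left(6 \right)},13 \right)} \right)} - a{\left(-186 \right)} = 2 \left(1 + \left(6 + 3 \cdot 6\right)\right)^{2} \left(101 + \left(1 + \left(6 + 3 \cdot 6\right)\right)^{2}\right) - \left(13 - 186\right) = 2 \left(1 + \left(6 + 18\right)\right)^{2} \left(101 + \left(1 + \left(6 + 18\right)\right)^{2}\right) - -173 = 2 \left(1 + 24\right)^{2} \left(101 + \left(1 + 24\right)^{2}\right) + 173 = 2 \cdot 25^{2} \left(101 + 25^{2}\right) + 173 = 2 \cdot 625 \left(101 + 625\right) + 173 = 2 \cdot 625 \cdot 726 + 173 = 907500 + 173 = 907673$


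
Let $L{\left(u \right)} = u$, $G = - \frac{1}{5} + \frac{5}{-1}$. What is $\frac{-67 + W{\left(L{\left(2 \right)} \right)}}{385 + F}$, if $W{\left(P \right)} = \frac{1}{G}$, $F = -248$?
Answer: $- \frac{1747}{3562} \approx -0.49045$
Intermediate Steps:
$G = - \frac{26}{5}$ ($G = \left(-1\right) \frac{1}{5} + 5 \left(-1\right) = - \frac{1}{5} - 5 = - \frac{26}{5} \approx -5.2$)
$W{\left(P \right)} = - \frac{5}{26}$ ($W{\left(P \right)} = \frac{1}{- \frac{26}{5}} = - \frac{5}{26}$)
$\frac{-67 + W{\left(L{\left(2 \right)} \right)}}{385 + F} = \frac{-67 - \frac{5}{26}}{385 - 248} = - \frac{1747}{26 \cdot 137} = \left(- \frac{1747}{26}\right) \frac{1}{137} = - \frac{1747}{3562}$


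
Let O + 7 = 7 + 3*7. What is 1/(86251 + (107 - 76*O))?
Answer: 1/84762 ≈ 1.1798e-5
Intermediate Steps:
O = 21 (O = -7 + (7 + 3*7) = -7 + (7 + 21) = -7 + 28 = 21)
1/(86251 + (107 - 76*O)) = 1/(86251 + (107 - 76*21)) = 1/(86251 + (107 - 1596)) = 1/(86251 - 1489) = 1/84762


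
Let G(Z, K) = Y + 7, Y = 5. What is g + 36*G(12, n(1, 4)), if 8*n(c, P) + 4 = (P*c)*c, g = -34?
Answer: 398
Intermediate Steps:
n(c, P) = -1/2 + P*c**2/8 (n(c, P) = -1/2 + ((P*c)*c)/8 = -1/2 + (P*c**2)/8 = -1/2 + P*c**2/8)
G(Z, K) = 12 (G(Z, K) = 5 + 7 = 12)
g + 36*G(12, n(1, 4)) = -34 + 36*12 = -34 + 432 = 398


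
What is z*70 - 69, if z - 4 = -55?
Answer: -3639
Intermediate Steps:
z = -51 (z = 4 - 55 = -51)
z*70 - 69 = -51*70 - 69 = -3570 - 69 = -3639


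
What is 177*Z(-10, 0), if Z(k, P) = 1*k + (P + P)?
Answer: -1770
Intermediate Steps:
Z(k, P) = k + 2*P
177*Z(-10, 0) = 177*(-10 + 2*0) = 177*(-10 + 0) = 177*(-10) = -1770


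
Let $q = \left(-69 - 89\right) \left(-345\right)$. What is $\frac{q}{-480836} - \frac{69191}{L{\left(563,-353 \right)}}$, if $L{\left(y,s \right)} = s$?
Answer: $\frac{16625140823}{84867554} \approx 195.9$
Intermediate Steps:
$q = 54510$ ($q = \left(-158\right) \left(-345\right) = 54510$)
$\frac{q}{-480836} - \frac{69191}{L{\left(563,-353 \right)}} = \frac{54510}{-480836} - \frac{69191}{-353} = 54510 \left(- \frac{1}{480836}\right) - - \frac{69191}{353} = - \frac{27255}{240418} + \frac{69191}{353} = \frac{16625140823}{84867554}$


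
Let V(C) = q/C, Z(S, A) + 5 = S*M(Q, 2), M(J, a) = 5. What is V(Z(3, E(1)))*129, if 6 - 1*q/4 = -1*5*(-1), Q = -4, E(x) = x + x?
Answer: 258/5 ≈ 51.600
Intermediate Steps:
E(x) = 2*x
Z(S, A) = -5 + 5*S (Z(S, A) = -5 + S*5 = -5 + 5*S)
q = 4 (q = 24 - 4*(-1*5)*(-1) = 24 - (-20)*(-1) = 24 - 4*5 = 24 - 20 = 4)
V(C) = 4/C
V(Z(3, E(1)))*129 = (4/(-5 + 5*3))*129 = (4/(-5 + 15))*129 = (4/10)*129 = (4*(1/10))*129 = (2/5)*129 = 258/5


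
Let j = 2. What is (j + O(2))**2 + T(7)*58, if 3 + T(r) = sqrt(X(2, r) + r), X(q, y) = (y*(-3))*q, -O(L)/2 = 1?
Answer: -174 + 58*I*sqrt(35) ≈ -174.0 + 343.13*I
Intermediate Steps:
O(L) = -2 (O(L) = -2*1 = -2)
X(q, y) = -3*q*y (X(q, y) = (-3*y)*q = -3*q*y)
T(r) = -3 + sqrt(5)*sqrt(-r) (T(r) = -3 + sqrt(-3*2*r + r) = -3 + sqrt(-6*r + r) = -3 + sqrt(-5*r) = -3 + sqrt(5)*sqrt(-r))
(j + O(2))**2 + T(7)*58 = (2 - 2)**2 + (-3 + sqrt(5)*sqrt(-1*7))*58 = 0**2 + (-3 + sqrt(5)*sqrt(-7))*58 = 0 + (-3 + sqrt(5)*(I*sqrt(7)))*58 = 0 + (-3 + I*sqrt(35))*58 = 0 + (-174 + 58*I*sqrt(35)) = -174 + 58*I*sqrt(35)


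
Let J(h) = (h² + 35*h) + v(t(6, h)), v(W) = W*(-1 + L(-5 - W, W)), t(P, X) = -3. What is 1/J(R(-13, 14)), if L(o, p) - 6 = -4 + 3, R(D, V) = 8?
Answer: 1/332 ≈ 0.0030120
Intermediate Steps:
L(o, p) = 5 (L(o, p) = 6 + (-4 + 3) = 6 - 1 = 5)
v(W) = 4*W (v(W) = W*(-1 + 5) = W*4 = 4*W)
J(h) = -12 + h² + 35*h (J(h) = (h² + 35*h) + 4*(-3) = (h² + 35*h) - 12 = -12 + h² + 35*h)
1/J(R(-13, 14)) = 1/(-12 + 8² + 35*8) = 1/(-12 + 64 + 280) = 1/332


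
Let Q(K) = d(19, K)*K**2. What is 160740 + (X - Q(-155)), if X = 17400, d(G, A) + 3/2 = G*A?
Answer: 141935605/2 ≈ 7.0968e+7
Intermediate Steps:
d(G, A) = -3/2 + A*G (d(G, A) = -3/2 + G*A = -3/2 + A*G)
Q(K) = K**2*(-3/2 + 19*K) (Q(K) = (-3/2 + K*19)*K**2 = (-3/2 + 19*K)*K**2 = K**2*(-3/2 + 19*K))
160740 + (X - Q(-155)) = 160740 + (17400 - (-155)**2*(-3 + 38*(-155))/2) = 160740 + (17400 - 24025*(-3 - 5890)/2) = 160740 + (17400 - 24025*(-5893)/2) = 160740 + (17400 - 1*(-141579325/2)) = 160740 + (17400 + 141579325/2) = 160740 + 141614125/2 = 141935605/2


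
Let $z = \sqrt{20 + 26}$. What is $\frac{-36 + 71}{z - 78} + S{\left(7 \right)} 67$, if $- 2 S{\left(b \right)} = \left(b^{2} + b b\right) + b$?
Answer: $- \frac{21241395}{6038} - \frac{35 \sqrt{46}}{6038} \approx -3518.0$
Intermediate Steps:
$S{\left(b \right)} = - b^{2} - \frac{b}{2}$ ($S{\left(b \right)} = - \frac{\left(b^{2} + b b\right) + b}{2} = - \frac{\left(b^{2} + b^{2}\right) + b}{2} = - \frac{2 b^{2} + b}{2} = - \frac{b + 2 b^{2}}{2} = - b^{2} - \frac{b}{2}$)
$z = \sqrt{46} \approx 6.7823$
$\frac{-36 + 71}{z - 78} + S{\left(7 \right)} 67 = \frac{-36 + 71}{\sqrt{46} - 78} + \left(-1\right) 7 \left(\frac{1}{2} + 7\right) 67 = \frac{35}{-78 + \sqrt{46}} + \left(-1\right) 7 \cdot \frac{15}{2} \cdot 67 = \frac{35}{-78 + \sqrt{46}} - \frac{7035}{2} = - \frac{7035}{2} + \frac{35}{-78 + \sqrt{46}}$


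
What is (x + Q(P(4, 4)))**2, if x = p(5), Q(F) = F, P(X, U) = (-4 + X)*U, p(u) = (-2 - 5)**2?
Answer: 2401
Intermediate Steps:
p(u) = 49 (p(u) = (-7)**2 = 49)
P(X, U) = U*(-4 + X)
x = 49
(x + Q(P(4, 4)))**2 = (49 + 4*(-4 + 4))**2 = (49 + 4*0)**2 = (49 + 0)**2 = 49**2 = 2401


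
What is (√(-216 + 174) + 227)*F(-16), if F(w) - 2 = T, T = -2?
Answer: 0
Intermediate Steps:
F(w) = 0 (F(w) = 2 - 2 = 0)
(√(-216 + 174) + 227)*F(-16) = (√(-216 + 174) + 227)*0 = (√(-42) + 227)*0 = (I*√42 + 227)*0 = (227 + I*√42)*0 = 0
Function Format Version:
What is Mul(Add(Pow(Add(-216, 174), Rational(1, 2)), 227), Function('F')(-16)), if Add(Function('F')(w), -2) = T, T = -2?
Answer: 0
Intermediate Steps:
Function('F')(w) = 0 (Function('F')(w) = Add(2, -2) = 0)
Mul(Add(Pow(Add(-216, 174), Rational(1, 2)), 227), Function('F')(-16)) = Mul(Add(Pow(Add(-216, 174), Rational(1, 2)), 227), 0) = Mul(Add(Pow(-42, Rational(1, 2)), 227), 0) = Mul(Add(Mul(I, Pow(42, Rational(1, 2))), 227), 0) = Mul(Add(227, Mul(I, Pow(42, Rational(1, 2)))), 0) = 0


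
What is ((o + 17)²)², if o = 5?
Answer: 234256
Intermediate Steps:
((o + 17)²)² = ((5 + 17)²)² = (22²)² = 484² = 234256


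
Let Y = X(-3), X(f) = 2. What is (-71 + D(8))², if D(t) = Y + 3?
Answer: 4356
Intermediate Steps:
Y = 2
D(t) = 5 (D(t) = 2 + 3 = 5)
(-71 + D(8))² = (-71 + 5)² = (-66)² = 4356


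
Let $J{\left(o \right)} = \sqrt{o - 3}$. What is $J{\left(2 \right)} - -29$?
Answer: $29 + i \approx 29.0 + 1.0 i$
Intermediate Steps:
$J{\left(o \right)} = \sqrt{-3 + o}$
$J{\left(2 \right)} - -29 = \sqrt{-3 + 2} - -29 = \sqrt{-1} + 29 = i + 29 = 29 + i$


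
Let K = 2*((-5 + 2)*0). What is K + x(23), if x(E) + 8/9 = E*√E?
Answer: -8/9 + 23*√23 ≈ 109.42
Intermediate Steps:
x(E) = -8/9 + E^(3/2) (x(E) = -8/9 + E*√E = -8/9 + E^(3/2))
K = 0 (K = 2*(-3*0) = 2*0 = 0)
K + x(23) = 0 + (-8/9 + 23^(3/2)) = 0 + (-8/9 + 23*√23) = -8/9 + 23*√23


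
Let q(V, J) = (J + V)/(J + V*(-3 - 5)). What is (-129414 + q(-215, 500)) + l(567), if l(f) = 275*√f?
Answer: -19153253/148 + 2475*√7 ≈ -1.2287e+5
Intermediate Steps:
q(V, J) = (J + V)/(J - 8*V) (q(V, J) = (J + V)/(J + V*(-8)) = (J + V)/(J - 8*V))
(-129414 + q(-215, 500)) + l(567) = (-129414 + (500 - 215)/(500 - 8*(-215))) + 275*√567 = (-129414 + 285/(500 + 1720)) + 275*(9*√7) = (-129414 + 285/2220) + 2475*√7 = (-129414 + (1/2220)*285) + 2475*√7 = (-129414 + 19/148) + 2475*√7 = -19153253/148 + 2475*√7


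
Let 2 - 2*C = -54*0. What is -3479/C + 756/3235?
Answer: -11253809/3235 ≈ -3478.8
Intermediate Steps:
C = 1 (C = 1 - (-27)*0 = 1 - ½*0 = 1 + 0 = 1)
-3479/C + 756/3235 = -3479/1 + 756/3235 = -3479*1 + 756*(1/3235) = -3479 + 756/3235 = -11253809/3235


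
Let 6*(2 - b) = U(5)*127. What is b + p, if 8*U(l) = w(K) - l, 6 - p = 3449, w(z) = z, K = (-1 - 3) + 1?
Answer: -20519/6 ≈ -3419.8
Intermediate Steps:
K = -3 (K = -4 + 1 = -3)
p = -3443 (p = 6 - 1*3449 = 6 - 3449 = -3443)
U(l) = -3/8 - l/8 (U(l) = (-3 - l)/8 = -3/8 - l/8)
b = 139/6 (b = 2 - (-3/8 - 1/8*5)*127/6 = 2 - (-3/8 - 5/8)*127/6 = 2 - (-1)*127/6 = 2 - 1/6*(-127) = 2 + 127/6 = 139/6 ≈ 23.167)
b + p = 139/6 - 3443 = -20519/6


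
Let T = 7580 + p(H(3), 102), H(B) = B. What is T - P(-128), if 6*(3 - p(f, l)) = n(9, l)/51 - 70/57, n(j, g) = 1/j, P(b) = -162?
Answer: 405275561/52326 ≈ 7745.2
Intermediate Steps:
p(f, l) = 167669/52326 (p(f, l) = 3 - (1/(9*51) - 70/57)/6 = 3 - ((⅑)*(1/51) - 70*1/57)/6 = 3 - (1/459 - 70/57)/6 = 3 - ⅙*(-10691/8721) = 3 + 10691/52326 = 167669/52326)
T = 396798749/52326 (T = 7580 + 167669/52326 = 396798749/52326 ≈ 7583.2)
T - P(-128) = 396798749/52326 - 1*(-162) = 396798749/52326 + 162 = 405275561/52326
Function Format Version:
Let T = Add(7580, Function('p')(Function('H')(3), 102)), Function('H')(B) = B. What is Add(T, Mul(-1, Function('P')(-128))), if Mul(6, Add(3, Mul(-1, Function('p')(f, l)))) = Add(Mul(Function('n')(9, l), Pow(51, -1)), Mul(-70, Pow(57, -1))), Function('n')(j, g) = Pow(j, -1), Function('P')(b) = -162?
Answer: Rational(405275561, 52326) ≈ 7745.2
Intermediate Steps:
Function('p')(f, l) = Rational(167669, 52326) (Function('p')(f, l) = Add(3, Mul(Rational(-1, 6), Add(Mul(Pow(9, -1), Pow(51, -1)), Mul(-70, Pow(57, -1))))) = Add(3, Mul(Rational(-1, 6), Add(Mul(Rational(1, 9), Rational(1, 51)), Mul(-70, Rational(1, 57))))) = Add(3, Mul(Rational(-1, 6), Add(Rational(1, 459), Rational(-70, 57)))) = Add(3, Mul(Rational(-1, 6), Rational(-10691, 8721))) = Add(3, Rational(10691, 52326)) = Rational(167669, 52326))
T = Rational(396798749, 52326) (T = Add(7580, Rational(167669, 52326)) = Rational(396798749, 52326) ≈ 7583.2)
Add(T, Mul(-1, Function('P')(-128))) = Add(Rational(396798749, 52326), Mul(-1, -162)) = Add(Rational(396798749, 52326), 162) = Rational(405275561, 52326)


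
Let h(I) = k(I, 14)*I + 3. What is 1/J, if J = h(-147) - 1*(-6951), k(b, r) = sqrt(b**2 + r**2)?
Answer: -2318/140942043 - 343*sqrt(445)/140942043 ≈ -6.7784e-5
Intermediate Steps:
h(I) = 3 + I*sqrt(196 + I**2) (h(I) = sqrt(I**2 + 14**2)*I + 3 = sqrt(I**2 + 196)*I + 3 = sqrt(196 + I**2)*I + 3 = I*sqrt(196 + I**2) + 3 = 3 + I*sqrt(196 + I**2))
J = 6954 - 1029*sqrt(445) (J = (3 - 147*sqrt(196 + (-147)**2)) - 1*(-6951) = (3 - 147*sqrt(196 + 21609)) + 6951 = (3 - 1029*sqrt(445)) + 6951 = 6954 - 1029*sqrt(445) ≈ -14753.)
1/J = 1/(6954 - 1029*sqrt(445))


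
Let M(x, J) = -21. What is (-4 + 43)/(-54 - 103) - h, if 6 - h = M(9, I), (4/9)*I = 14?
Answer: -4278/157 ≈ -27.248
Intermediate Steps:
I = 63/2 (I = (9/4)*14 = 63/2 ≈ 31.500)
h = 27 (h = 6 - 1*(-21) = 6 + 21 = 27)
(-4 + 43)/(-54 - 103) - h = (-4 + 43)/(-54 - 103) - 1*27 = 39/(-157) - 27 = 39*(-1/157) - 27 = -39/157 - 27 = -4278/157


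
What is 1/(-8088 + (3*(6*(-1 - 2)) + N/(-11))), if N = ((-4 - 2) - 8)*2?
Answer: -11/89534 ≈ -0.00012286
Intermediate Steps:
N = -28 (N = (-6 - 8)*2 = -14*2 = -28)
1/(-8088 + (3*(6*(-1 - 2)) + N/(-11))) = 1/(-8088 + (3*(6*(-1 - 2)) - 28/(-11))) = 1/(-8088 + (3*(6*(-3)) - 1/11*(-28))) = 1/(-8088 + (3*(-18) + 28/11)) = 1/(-8088 + (-54 + 28/11)) = 1/(-8088 - 566/11) = 1/(-89534/11) = -11/89534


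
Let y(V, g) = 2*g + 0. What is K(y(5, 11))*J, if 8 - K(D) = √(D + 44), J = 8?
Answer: 64 - 8*√66 ≈ -0.99231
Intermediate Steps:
y(V, g) = 2*g
K(D) = 8 - √(44 + D) (K(D) = 8 - √(D + 44) = 8 - √(44 + D))
K(y(5, 11))*J = (8 - √(44 + 2*11))*8 = (8 - √(44 + 22))*8 = (8 - √66)*8 = 64 - 8*√66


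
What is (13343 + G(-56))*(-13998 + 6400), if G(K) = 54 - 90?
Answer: -101106586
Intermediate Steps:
G(K) = -36
(13343 + G(-56))*(-13998 + 6400) = (13343 - 36)*(-13998 + 6400) = 13307*(-7598) = -101106586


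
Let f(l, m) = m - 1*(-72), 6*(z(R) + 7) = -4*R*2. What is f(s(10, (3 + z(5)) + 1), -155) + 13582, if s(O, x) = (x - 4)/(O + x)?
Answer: 13499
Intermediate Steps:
z(R) = -7 - 4*R/3 (z(R) = -7 + (-4*R*2)/6 = -7 + (-8*R)/6 = -7 - 4*R/3)
s(O, x) = (-4 + x)/(O + x)
f(l, m) = 72 + m (f(l, m) = m + 72 = 72 + m)
f(s(10, (3 + z(5)) + 1), -155) + 13582 = (72 - 155) + 13582 = -83 + 13582 = 13499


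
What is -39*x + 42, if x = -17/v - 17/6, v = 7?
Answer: 3461/14 ≈ 247.21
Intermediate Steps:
x = -221/42 (x = -17/7 - 17/6 = -221/42 ≈ -5.2619)
-39*x + 42 = -39*(-221/42) + 42 = 2873/14 + 42 = 3461/14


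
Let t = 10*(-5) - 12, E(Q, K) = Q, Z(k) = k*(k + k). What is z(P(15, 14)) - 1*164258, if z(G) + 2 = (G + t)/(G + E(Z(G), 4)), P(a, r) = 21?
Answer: -148326821/903 ≈ -1.6426e+5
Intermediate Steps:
Z(k) = 2*k**2 (Z(k) = k*(2*k) = 2*k**2)
t = -62 (t = -50 - 12 = -62)
z(G) = -2 + (-62 + G)/(G + 2*G**2) (z(G) = -2 + (G - 62)/(G + 2*G**2) = -2 + (-62 + G)/(G + 2*G**2))
z(P(15, 14)) - 1*164258 = (-62 - 1*21 - 4*21**2)/(21*(1 + 2*21)) - 1*164258 = (-62 - 21 - 4*441)/(21*(1 + 42)) - 164258 = (1/21)*(-62 - 21 - 1764)/43 - 164258 = (1/21)*(1/43)*(-1847) - 164258 = -1847/903 - 164258 = -148326821/903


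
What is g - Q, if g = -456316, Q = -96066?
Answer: -360250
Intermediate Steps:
g - Q = -456316 - 1*(-96066) = -456316 + 96066 = -360250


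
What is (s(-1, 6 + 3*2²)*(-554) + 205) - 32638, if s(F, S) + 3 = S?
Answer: -40743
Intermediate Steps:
s(F, S) = -3 + S
(s(-1, 6 + 3*2²)*(-554) + 205) - 32638 = ((-3 + (6 + 3*2²))*(-554) + 205) - 32638 = ((-3 + (6 + 3*4))*(-554) + 205) - 32638 = ((-3 + (6 + 12))*(-554) + 205) - 32638 = ((-3 + 18)*(-554) + 205) - 32638 = (15*(-554) + 205) - 32638 = (-8310 + 205) - 32638 = -8105 - 32638 = -40743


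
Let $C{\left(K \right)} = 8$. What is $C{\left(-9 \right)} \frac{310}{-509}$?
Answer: $- \frac{2480}{509} \approx -4.8723$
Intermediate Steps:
$C{\left(-9 \right)} \frac{310}{-509} = 8 \frac{310}{-509} = 8 \cdot 310 \left(- \frac{1}{509}\right) = 8 \left(- \frac{310}{509}\right) = - \frac{2480}{509}$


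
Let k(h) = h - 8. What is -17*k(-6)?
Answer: 238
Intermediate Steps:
k(h) = -8 + h
-17*k(-6) = -17*(-8 - 6) = -17*(-14) = 238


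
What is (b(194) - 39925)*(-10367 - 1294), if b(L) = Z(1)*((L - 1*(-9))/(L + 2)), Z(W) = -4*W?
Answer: 3259296144/7 ≈ 4.6561e+8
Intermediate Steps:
b(L) = -4*(9 + L)/(2 + L) (b(L) = (-4*1)*((L - 1*(-9))/(L + 2)) = -4*(L + 9)/(2 + L) = -4*(9 + L)/(2 + L))
(b(194) - 39925)*(-10367 - 1294) = (4*(-9 - 1*194)/(2 + 194) - 39925)*(-10367 - 1294) = (4*(-9 - 194)/196 - 39925)*(-11661) = (4*(1/196)*(-203) - 39925)*(-11661) = (-29/7 - 39925)*(-11661) = -279504/7*(-11661) = 3259296144/7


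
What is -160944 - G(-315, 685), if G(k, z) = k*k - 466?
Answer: -259703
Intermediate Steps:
G(k, z) = -466 + k² (G(k, z) = k² - 466 = -466 + k²)
-160944 - G(-315, 685) = -160944 - (-466 + (-315)²) = -160944 - (-466 + 99225) = -160944 - 1*98759 = -160944 - 98759 = -259703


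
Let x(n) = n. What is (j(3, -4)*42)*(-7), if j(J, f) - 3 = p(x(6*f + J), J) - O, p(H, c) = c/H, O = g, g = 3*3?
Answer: 1806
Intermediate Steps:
g = 9
O = 9
j(J, f) = -6 + J/(J + 6*f) (j(J, f) = 3 + (J/(6*f + J) - 1*9) = 3 + (J/(J + 6*f) - 9) = 3 + (-9 + J/(J + 6*f)) = -6 + J/(J + 6*f))
(j(3, -4)*42)*(-7) = ((-6 + 3/(3 + 6*(-4)))*42)*(-7) = ((-6 + 3/(3 - 24))*42)*(-7) = ((-6 + 3/(-21))*42)*(-7) = ((-6 + 3*(-1/21))*42)*(-7) = ((-6 - 1/7)*42)*(-7) = -43/7*42*(-7) = -258*(-7) = 1806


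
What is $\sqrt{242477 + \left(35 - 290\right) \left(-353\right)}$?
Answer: $2 \sqrt{83123} \approx 576.62$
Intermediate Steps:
$\sqrt{242477 + \left(35 - 290\right) \left(-353\right)} = \sqrt{242477 - -90015} = \sqrt{242477 + 90015} = \sqrt{332492} = 2 \sqrt{83123}$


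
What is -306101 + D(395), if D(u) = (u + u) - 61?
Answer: -305372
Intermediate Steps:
D(u) = -61 + 2*u (D(u) = 2*u - 61 = -61 + 2*u)
-306101 + D(395) = -306101 + (-61 + 2*395) = -306101 + (-61 + 790) = -306101 + 729 = -305372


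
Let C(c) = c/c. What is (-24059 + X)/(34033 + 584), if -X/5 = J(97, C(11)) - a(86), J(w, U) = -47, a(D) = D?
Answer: -7798/11539 ≈ -0.67579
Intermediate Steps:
C(c) = 1
X = 665 (X = -5*(-47 - 1*86) = -5*(-47 - 86) = -5*(-133) = 665)
(-24059 + X)/(34033 + 584) = (-24059 + 665)/(34033 + 584) = -23394/34617 = -23394*1/34617 = -7798/11539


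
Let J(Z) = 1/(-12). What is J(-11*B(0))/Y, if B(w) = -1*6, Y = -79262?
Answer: 1/951144 ≈ 1.0514e-6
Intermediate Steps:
B(w) = -6
J(Z) = -1/12
J(-11*B(0))/Y = -1/12/(-79262) = -1/12*(-1/79262) = 1/951144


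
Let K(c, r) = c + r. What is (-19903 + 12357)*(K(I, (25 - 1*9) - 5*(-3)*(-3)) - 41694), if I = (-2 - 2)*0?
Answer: 314841758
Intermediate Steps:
I = 0 (I = -4*0 = 0)
(-19903 + 12357)*(K(I, (25 - 1*9) - 5*(-3)*(-3)) - 41694) = (-19903 + 12357)*((0 + ((25 - 1*9) - 5*(-3)*(-3))) - 41694) = -7546*((0 + ((25 - 9) - (-15)*(-3))) - 41694) = -7546*((0 + (16 - 1*45)) - 41694) = -7546*((0 + (16 - 45)) - 41694) = -7546*((0 - 29) - 41694) = -7546*(-29 - 41694) = -7546*(-41723) = 314841758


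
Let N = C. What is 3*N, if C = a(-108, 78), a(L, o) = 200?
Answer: 600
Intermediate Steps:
C = 200
N = 200
3*N = 3*200 = 600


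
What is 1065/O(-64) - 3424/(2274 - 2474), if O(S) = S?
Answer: 767/1600 ≈ 0.47937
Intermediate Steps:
1065/O(-64) - 3424/(2274 - 2474) = 1065/(-64) - 3424/(2274 - 2474) = 1065*(-1/64) - 3424/(-200) = -1065/64 - 3424*(-1/200) = -1065/64 + 428/25 = 767/1600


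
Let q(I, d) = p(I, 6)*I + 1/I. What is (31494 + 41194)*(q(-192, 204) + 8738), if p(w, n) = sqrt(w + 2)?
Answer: 7621768385/12 - 13956096*I*sqrt(190) ≈ 6.3515e+8 - 1.9237e+8*I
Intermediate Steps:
p(w, n) = sqrt(2 + w)
q(I, d) = 1/I + I*sqrt(2 + I) (q(I, d) = sqrt(2 + I)*I + 1/I = I*sqrt(2 + I) + 1/I = 1/I + I*sqrt(2 + I))
(31494 + 41194)*(q(-192, 204) + 8738) = (31494 + 41194)*((1/(-192) - 192*sqrt(2 - 192)) + 8738) = 72688*((-1/192 - 192*I*sqrt(190)) + 8738) = 72688*(1677695/192 - 192*I*sqrt(190)) = 7621768385/12 - 13956096*I*sqrt(190)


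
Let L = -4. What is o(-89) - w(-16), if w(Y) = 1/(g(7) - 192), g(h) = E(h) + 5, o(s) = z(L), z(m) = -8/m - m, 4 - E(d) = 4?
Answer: 1123/187 ≈ 6.0053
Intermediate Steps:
E(d) = 0 (E(d) = 4 - 1*4 = 4 - 4 = 0)
z(m) = -m - 8/m
o(s) = 6 (o(s) = -1*(-4) - 8/(-4) = 4 - 8*(-1/4) = 4 + 2 = 6)
g(h) = 5 (g(h) = 0 + 5 = 5)
w(Y) = -1/187 (w(Y) = 1/(5 - 192) = 1/(-187) = -1/187)
o(-89) - w(-16) = 6 - 1*(-1/187) = 6 + 1/187 = 1123/187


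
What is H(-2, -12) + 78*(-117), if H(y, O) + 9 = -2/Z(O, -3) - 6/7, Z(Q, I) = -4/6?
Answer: -63930/7 ≈ -9132.9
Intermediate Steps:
Z(Q, I) = -⅔ (Z(Q, I) = -4*⅙ = -⅔)
H(y, O) = -48/7 (H(y, O) = -9 + (-2/(-⅔) - 6/7) = -9 + (-2*(-3/2) - 6*⅐) = -9 + (3 - 6/7) = -9 + 15/7 = -48/7)
H(-2, -12) + 78*(-117) = -48/7 + 78*(-117) = -48/7 - 9126 = -63930/7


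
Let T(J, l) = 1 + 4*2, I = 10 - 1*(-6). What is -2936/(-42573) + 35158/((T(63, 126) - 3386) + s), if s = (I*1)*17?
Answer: -21560366/1915785 ≈ -11.254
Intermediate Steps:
I = 16 (I = 10 + 6 = 16)
s = 272 (s = (16*1)*17 = 16*17 = 272)
T(J, l) = 9 (T(J, l) = 1 + 8 = 9)
-2936/(-42573) + 35158/((T(63, 126) - 3386) + s) = -2936/(-42573) + 35158/((9 - 3386) + 272) = -2936*(-1/42573) + 35158/(-3377 + 272) = 2936/42573 + 35158/(-3105) = 2936/42573 + 35158*(-1/3105) = 2936/42573 - 35158/3105 = -21560366/1915785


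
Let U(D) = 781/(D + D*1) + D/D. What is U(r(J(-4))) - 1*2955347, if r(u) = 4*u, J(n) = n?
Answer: -94571853/32 ≈ -2.9554e+6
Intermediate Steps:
U(D) = 1 + 781/(2*D) (U(D) = 781/(D + D) + 1 = 781/((2*D)) + 1 = 781*(1/(2*D)) + 1 = 781/(2*D) + 1 = 1 + 781/(2*D))
U(r(J(-4))) - 1*2955347 = (781/2 + 4*(-4))/((4*(-4))) - 1*2955347 = (781/2 - 16)/(-16) - 2955347 = -1/16*749/2 - 2955347 = -749/32 - 2955347 = -94571853/32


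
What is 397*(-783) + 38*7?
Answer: -310585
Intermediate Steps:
397*(-783) + 38*7 = -310851 + 266 = -310585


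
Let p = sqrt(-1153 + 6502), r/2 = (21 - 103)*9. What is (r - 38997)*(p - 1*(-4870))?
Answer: -197103510 - 40473*sqrt(5349) ≈ -2.0006e+8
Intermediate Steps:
r = -1476 (r = 2*((21 - 103)*9) = 2*(-82*9) = 2*(-738) = -1476)
p = sqrt(5349) ≈ 73.137
(r - 38997)*(p - 1*(-4870)) = (-1476 - 38997)*(sqrt(5349) - 1*(-4870)) = -40473*(sqrt(5349) + 4870) = -40473*(4870 + sqrt(5349)) = -197103510 - 40473*sqrt(5349)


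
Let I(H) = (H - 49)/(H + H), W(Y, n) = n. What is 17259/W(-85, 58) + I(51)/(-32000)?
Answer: 14083343971/47328000 ≈ 297.57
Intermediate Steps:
I(H) = (-49 + H)/(2*H) (I(H) = (-49 + H)/((2*H)) = (-49 + H)*(1/(2*H)) = (-49 + H)/(2*H))
17259/W(-85, 58) + I(51)/(-32000) = 17259/58 + ((½)*(-49 + 51)/51)/(-32000) = 17259*(1/58) + ((½)*(1/51)*2)*(-1/32000) = 17259/58 + (1/51)*(-1/32000) = 17259/58 - 1/1632000 = 14083343971/47328000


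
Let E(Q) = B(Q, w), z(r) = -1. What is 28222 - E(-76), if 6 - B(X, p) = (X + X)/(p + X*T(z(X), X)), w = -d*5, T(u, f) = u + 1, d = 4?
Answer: 141118/5 ≈ 28224.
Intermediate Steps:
T(u, f) = 1 + u
w = -20 (w = -1*4*5 = -4*5 = -20)
B(X, p) = 6 - 2*X/p (B(X, p) = 6 - (X + X)/(p + X*(1 - 1)) = 6 - 2*X/(p + X*0) = 6 - 2*X/(p + 0) = 6 - 2*X/p)
E(Q) = 6 + Q/10 (E(Q) = 6 - 2*Q/(-20) = 6 - 2*Q*(-1/20) = 6 + Q/10)
28222 - E(-76) = 28222 - (6 + (⅒)*(-76)) = 28222 - (6 - 38/5) = 28222 - 1*(-8/5) = 28222 + 8/5 = 141118/5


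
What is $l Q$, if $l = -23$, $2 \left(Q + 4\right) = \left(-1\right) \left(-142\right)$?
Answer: $-1541$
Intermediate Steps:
$Q = 67$ ($Q = -4 + \frac{\left(-1\right) \left(-142\right)}{2} = -4 + \frac{1}{2} \cdot 142 = -4 + 71 = 67$)
$l Q = \left(-23\right) 67 = -1541$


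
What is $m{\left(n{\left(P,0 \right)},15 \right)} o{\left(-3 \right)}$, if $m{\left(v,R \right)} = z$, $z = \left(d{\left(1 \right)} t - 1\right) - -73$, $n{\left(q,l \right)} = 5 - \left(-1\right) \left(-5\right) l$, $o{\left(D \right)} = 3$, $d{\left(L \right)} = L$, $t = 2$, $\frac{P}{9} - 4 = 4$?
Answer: $222$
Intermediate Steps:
$P = 72$ ($P = 36 + 9 \cdot 4 = 36 + 36 = 72$)
$n{\left(q,l \right)} = 5 - 5 l$
$z = 74$ ($z = \left(1 \cdot 2 - 1\right) - -73 = \left(2 - 1\right) + 73 = 1 + 73 = 74$)
$m{\left(v,R \right)} = 74$
$m{\left(n{\left(P,0 \right)},15 \right)} o{\left(-3 \right)} = 74 \cdot 3 = 222$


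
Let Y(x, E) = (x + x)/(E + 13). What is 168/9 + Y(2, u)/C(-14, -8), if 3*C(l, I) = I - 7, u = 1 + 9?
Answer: 6428/345 ≈ 18.632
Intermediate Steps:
u = 10
C(l, I) = -7/3 + I/3 (C(l, I) = (I - 7)/3 = (-7 + I)/3 = -7/3 + I/3)
Y(x, E) = 2*x/(13 + E) (Y(x, E) = (2*x)/(13 + E) = 2*x/(13 + E))
168/9 + Y(2, u)/C(-14, -8) = 168/9 + (2*2/(13 + 10))/(-7/3 + (⅓)*(-8)) = 168*(⅑) + (2*2/23)/(-7/3 - 8/3) = 56/3 + (2*2*(1/23))/(-5) = 56/3 + (4/23)*(-⅕) = 56/3 - 4/115 = 6428/345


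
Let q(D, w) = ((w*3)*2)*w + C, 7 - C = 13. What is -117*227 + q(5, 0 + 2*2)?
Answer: -26469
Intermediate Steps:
C = -6 (C = 7 - 1*13 = 7 - 13 = -6)
q(D, w) = -6 + 6*w**2 (q(D, w) = ((w*3)*2)*w - 6 = ((3*w)*2)*w - 6 = (6*w)*w - 6 = 6*w**2 - 6 = -6 + 6*w**2)
-117*227 + q(5, 0 + 2*2) = -117*227 + (-6 + 6*(0 + 2*2)**2) = -26559 + (-6 + 6*(0 + 4)**2) = -26559 + (-6 + 6*4**2) = -26559 + (-6 + 6*16) = -26559 + (-6 + 96) = -26559 + 90 = -26469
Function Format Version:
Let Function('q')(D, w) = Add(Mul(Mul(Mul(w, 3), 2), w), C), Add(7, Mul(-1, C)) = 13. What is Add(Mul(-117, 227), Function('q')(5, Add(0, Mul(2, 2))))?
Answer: -26469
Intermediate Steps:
C = -6 (C = Add(7, Mul(-1, 13)) = Add(7, -13) = -6)
Function('q')(D, w) = Add(-6, Mul(6, Pow(w, 2))) (Function('q')(D, w) = Add(Mul(Mul(Mul(w, 3), 2), w), -6) = Add(Mul(Mul(Mul(3, w), 2), w), -6) = Add(Mul(Mul(6, w), w), -6) = Add(Mul(6, Pow(w, 2)), -6) = Add(-6, Mul(6, Pow(w, 2))))
Add(Mul(-117, 227), Function('q')(5, Add(0, Mul(2, 2)))) = Add(Mul(-117, 227), Add(-6, Mul(6, Pow(Add(0, Mul(2, 2)), 2)))) = Add(-26559, Add(-6, Mul(6, Pow(Add(0, 4), 2)))) = Add(-26559, Add(-6, Mul(6, Pow(4, 2)))) = Add(-26559, Add(-6, Mul(6, 16))) = Add(-26559, Add(-6, 96)) = Add(-26559, 90) = -26469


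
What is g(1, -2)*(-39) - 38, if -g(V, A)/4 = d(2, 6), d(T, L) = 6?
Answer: 898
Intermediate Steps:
g(V, A) = -24 (g(V, A) = -4*6 = -24)
g(1, -2)*(-39) - 38 = -24*(-39) - 38 = 936 - 38 = 898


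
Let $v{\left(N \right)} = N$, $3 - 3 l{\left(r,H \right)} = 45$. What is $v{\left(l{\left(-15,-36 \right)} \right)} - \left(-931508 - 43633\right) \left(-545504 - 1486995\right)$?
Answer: $-1981973107373$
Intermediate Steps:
$l{\left(r,H \right)} = -14$ ($l{\left(r,H \right)} = 1 - 15 = -14$)
$v{\left(l{\left(-15,-36 \right)} \right)} - \left(-931508 - 43633\right) \left(-545504 - 1486995\right) = -14 - \left(-931508 - 43633\right) \left(-545504 - 1486995\right) = -14 - \left(-975141\right) \left(-2032499\right) = -14 - 1981973107359 = -1981973107373$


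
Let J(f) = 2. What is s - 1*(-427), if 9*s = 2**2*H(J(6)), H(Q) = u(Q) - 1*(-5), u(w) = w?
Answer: 3871/9 ≈ 430.11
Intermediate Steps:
H(Q) = 5 + Q (H(Q) = Q - 1*(-5) = Q + 5 = 5 + Q)
s = 28/9 (s = (2**2*(5 + 2))/9 = (4*7)/9 = (1/9)*28 = 28/9 ≈ 3.1111)
s - 1*(-427) = 28/9 - 1*(-427) = 28/9 + 427 = 3871/9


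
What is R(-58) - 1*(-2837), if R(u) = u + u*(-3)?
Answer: 2953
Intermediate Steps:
R(u) = -2*u (R(u) = u - 3*u = -2*u)
R(-58) - 1*(-2837) = -2*(-58) - 1*(-2837) = 116 + 2837 = 2953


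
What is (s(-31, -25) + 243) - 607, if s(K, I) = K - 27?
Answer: -422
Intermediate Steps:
s(K, I) = -27 + K
(s(-31, -25) + 243) - 607 = ((-27 - 31) + 243) - 607 = (-58 + 243) - 607 = 185 - 607 = -422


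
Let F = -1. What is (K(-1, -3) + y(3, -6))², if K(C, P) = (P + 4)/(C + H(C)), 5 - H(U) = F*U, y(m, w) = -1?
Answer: 4/9 ≈ 0.44444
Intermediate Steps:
H(U) = 5 + U (H(U) = 5 - (-1)*U = 5 + U)
K(C, P) = (4 + P)/(5 + 2*C) (K(C, P) = (P + 4)/(C + (5 + C)) = (4 + P)/(5 + 2*C))
(K(-1, -3) + y(3, -6))² = ((4 - 3)/(5 + 2*(-1)) - 1)² = (1/(5 - 2) - 1)² = (1/3 - 1)² = ((⅓)*1 - 1)² = (⅓ - 1)² = (-⅔)² = 4/9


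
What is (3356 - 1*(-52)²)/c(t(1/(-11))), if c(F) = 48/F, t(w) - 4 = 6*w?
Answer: 3097/66 ≈ 46.924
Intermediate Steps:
t(w) = 4 + 6*w
(3356 - 1*(-52)²)/c(t(1/(-11))) = (3356 - 1*(-52)²)/((48/(4 + 6/(-11)))) = (3356 - 1*2704)/((48/(4 + 6*(-1/11)))) = (3356 - 2704)/((48/(4 - 6/11))) = 652/((48/(38/11))) = 652/((48*(11/38))) = 652/(264/19) = 652*(19/264) = 3097/66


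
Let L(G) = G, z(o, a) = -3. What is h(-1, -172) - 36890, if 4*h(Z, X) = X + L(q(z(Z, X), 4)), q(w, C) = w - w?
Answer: -36933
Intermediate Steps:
q(w, C) = 0
h(Z, X) = X/4 (h(Z, X) = (X + 0)/4 = X/4)
h(-1, -172) - 36890 = (¼)*(-172) - 36890 = -43 - 36890 = -36933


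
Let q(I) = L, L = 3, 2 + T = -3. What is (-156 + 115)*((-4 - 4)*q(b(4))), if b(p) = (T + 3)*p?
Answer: 984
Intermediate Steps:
T = -5 (T = -2 - 3 = -5)
b(p) = -2*p (b(p) = (-5 + 3)*p = -2*p)
q(I) = 3
(-156 + 115)*((-4 - 4)*q(b(4))) = (-156 + 115)*((-4 - 4)*3) = -(-328)*3 = -41*(-24) = 984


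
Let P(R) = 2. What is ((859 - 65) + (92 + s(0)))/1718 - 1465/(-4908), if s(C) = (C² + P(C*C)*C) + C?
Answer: 3432679/4215972 ≈ 0.81421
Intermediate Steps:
s(C) = C² + 3*C (s(C) = (C² + 2*C) + C = C² + 3*C)
((859 - 65) + (92 + s(0)))/1718 - 1465/(-4908) = ((859 - 65) + (92 + 0*(3 + 0)))/1718 - 1465/(-4908) = (794 + (92 + 0*3))*(1/1718) - 1465*(-1/4908) = (794 + (92 + 0))*(1/1718) + 1465/4908 = (794 + 92)*(1/1718) + 1465/4908 = 886*(1/1718) + 1465/4908 = 443/859 + 1465/4908 = 3432679/4215972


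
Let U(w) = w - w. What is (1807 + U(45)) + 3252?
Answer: 5059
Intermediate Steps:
U(w) = 0
(1807 + U(45)) + 3252 = (1807 + 0) + 3252 = 1807 + 3252 = 5059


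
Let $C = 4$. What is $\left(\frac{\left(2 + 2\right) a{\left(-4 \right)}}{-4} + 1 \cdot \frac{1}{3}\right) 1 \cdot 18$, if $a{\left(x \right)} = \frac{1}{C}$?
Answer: $\frac{3}{2} \approx 1.5$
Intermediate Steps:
$a{\left(x \right)} = \frac{1}{4}$
$\left(\frac{\left(2 + 2\right) a{\left(-4 \right)}}{-4} + 1 \cdot \frac{1}{3}\right) 1 \cdot 18 = \left(\frac{\left(2 + 2\right) \frac{1}{4}}{-4} + 1 \cdot \frac{1}{3}\right) 1 \cdot 18 = \left(4 \cdot \frac{1}{4} \left(- \frac{1}{4}\right) + 1 \cdot \frac{1}{3}\right) 1 \cdot 18 = \left(1 \left(- \frac{1}{4}\right) + \frac{1}{3}\right) 1 \cdot 18 = \left(- \frac{1}{4} + \frac{1}{3}\right) 1 \cdot 18 = \frac{1}{12} \cdot 1 \cdot 18 = \frac{1}{12} \cdot 18 = \frac{3}{2}$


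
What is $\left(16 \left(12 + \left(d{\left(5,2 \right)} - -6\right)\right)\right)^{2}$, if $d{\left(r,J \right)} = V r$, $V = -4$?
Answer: $1024$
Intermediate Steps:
$d{\left(r,J \right)} = - 4 r$
$\left(16 \left(12 + \left(d{\left(5,2 \right)} - -6\right)\right)\right)^{2} = \left(16 \left(12 - 14\right)\right)^{2} = \left(16 \left(-2\right)\right)^{2} = \left(-32\right)^{2} = 1024$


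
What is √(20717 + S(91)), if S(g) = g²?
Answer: 9*√358 ≈ 170.29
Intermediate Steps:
√(20717 + S(91)) = √(20717 + 91²) = √(20717 + 8281) = √28998 = 9*√358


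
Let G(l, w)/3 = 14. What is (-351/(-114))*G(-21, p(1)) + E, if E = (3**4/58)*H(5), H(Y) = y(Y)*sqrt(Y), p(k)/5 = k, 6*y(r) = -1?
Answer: 2457/19 - 27*sqrt(5)/116 ≈ 128.80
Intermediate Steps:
y(r) = -1/6 (y(r) = (1/6)*(-1) = -1/6)
p(k) = 5*k
H(Y) = -sqrt(Y)/6
G(l, w) = 42 (G(l, w) = 3*14 = 42)
E = -27*sqrt(5)/116 (E = (3**4/58)*(-sqrt(5)/6) = (81*(1/58))*(-sqrt(5)/6) = 81*(-sqrt(5)/6)/58 = -27*sqrt(5)/116 ≈ -0.52046)
(-351/(-114))*G(-21, p(1)) + E = -351/(-114)*42 - 27*sqrt(5)/116 = -351*(-1/114)*42 - 27*sqrt(5)/116 = (117/38)*42 - 27*sqrt(5)/116 = 2457/19 - 27*sqrt(5)/116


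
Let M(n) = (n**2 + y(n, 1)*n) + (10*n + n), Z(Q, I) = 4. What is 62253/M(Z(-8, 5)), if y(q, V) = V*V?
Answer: 62253/64 ≈ 972.70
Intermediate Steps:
y(q, V) = V**2
M(n) = n**2 + 12*n (M(n) = (n**2 + 1**2*n) + (10*n + n) = (n**2 + 1*n) + 11*n = (n**2 + n) + 11*n = (n + n**2) + 11*n = n**2 + 12*n)
62253/M(Z(-8, 5)) = 62253/((4*(12 + 4))) = 62253/((4*16)) = 62253/64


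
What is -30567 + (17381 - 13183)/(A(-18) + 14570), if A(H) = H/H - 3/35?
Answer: -7794236432/254991 ≈ -30567.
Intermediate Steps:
A(H) = 32/35 (A(H) = 1 - 3*1/35 = 1 - 3/35 = 32/35)
-30567 + (17381 - 13183)/(A(-18) + 14570) = -30567 + (17381 - 13183)/(32/35 + 14570) = -30567 + 4198/(509982/35) = -30567 + 4198*(35/509982) = -30567 + 73465/254991 = -7794236432/254991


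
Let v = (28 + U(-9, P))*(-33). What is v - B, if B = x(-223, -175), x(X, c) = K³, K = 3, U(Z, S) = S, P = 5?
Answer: -1116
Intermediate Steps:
x(X, c) = 27 (x(X, c) = 3³ = 27)
v = -1089 (v = (28 + 5)*(-33) = 33*(-33) = -1089)
B = 27
v - B = -1089 - 1*27 = -1089 - 27 = -1116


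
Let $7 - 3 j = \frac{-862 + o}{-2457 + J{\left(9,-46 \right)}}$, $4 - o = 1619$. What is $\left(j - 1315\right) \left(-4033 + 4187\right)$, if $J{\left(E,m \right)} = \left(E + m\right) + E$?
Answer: $- \frac{215344954}{1065} \approx -2.022 \cdot 10^{5}$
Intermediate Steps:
$o = -1615$ ($o = 4 - 1619 = -1615$)
$J{\left(E,m \right)} = m + 2 E$
$j = \frac{14918}{7455}$ ($j = \frac{7}{3} - \frac{\left(-862 - 1615\right) \frac{1}{-2457 + \left(-46 + 2 \cdot 9\right)}}{3} = \frac{7}{3} - \frac{\left(-2477\right) \frac{1}{-2457 + \left(-46 + 18\right)}}{3} = \frac{7}{3} - \frac{\left(-2477\right) \frac{1}{-2457 - 28}}{3} = \frac{7}{3} - \frac{\left(-2477\right) \frac{1}{-2485}}{3} = \frac{7}{3} - \frac{\left(-2477\right) \left(- \frac{1}{2485}\right)}{3} = \frac{7}{3} - \frac{2477}{7455} = \frac{14918}{7455} \approx 2.0011$)
$\left(j - 1315\right) \left(-4033 + 4187\right) = \left(\frac{14918}{7455} - 1315\right) \left(-4033 + 4187\right) = \left(- \frac{9788407}{7455}\right) 154 = - \frac{215344954}{1065}$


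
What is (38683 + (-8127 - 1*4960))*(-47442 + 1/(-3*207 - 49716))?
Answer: -6791722144020/5593 ≈ -1.2143e+9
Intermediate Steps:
(38683 + (-8127 - 1*4960))*(-47442 + 1/(-3*207 - 49716)) = (38683 + (-8127 - 4960))*(-47442 + 1/(-621 - 49716)) = (38683 - 13087)*(-47442 + 1/(-50337)) = 25596*(-47442 - 1/50337) = 25596*(-2388087955/50337) = -6791722144020/5593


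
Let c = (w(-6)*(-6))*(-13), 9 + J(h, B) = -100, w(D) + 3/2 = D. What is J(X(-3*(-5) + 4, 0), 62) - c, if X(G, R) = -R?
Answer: 476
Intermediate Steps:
w(D) = -3/2 + D
J(h, B) = -109 (J(h, B) = -9 - 100 = -109)
c = -585 (c = ((-3/2 - 6)*(-6))*(-13) = -15/2*(-6)*(-13) = 45*(-13) = -585)
J(X(-3*(-5) + 4, 0), 62) - c = -109 - 1*(-585) = -109 + 585 = 476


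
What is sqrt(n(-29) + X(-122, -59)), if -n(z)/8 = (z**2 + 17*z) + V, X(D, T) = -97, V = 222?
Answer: I*sqrt(4657) ≈ 68.242*I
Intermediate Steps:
n(z) = -1776 - 136*z - 8*z**2 (n(z) = -8*((z**2 + 17*z) + 222) = -8*(222 + z**2 + 17*z) = -1776 - 136*z - 8*z**2)
sqrt(n(-29) + X(-122, -59)) = sqrt((-1776 - 136*(-29) - 8*(-29)**2) - 97) = sqrt((-1776 + 3944 - 8*841) - 97) = sqrt((-1776 + 3944 - 6728) - 97) = sqrt(-4560 - 97) = sqrt(-4657) = I*sqrt(4657)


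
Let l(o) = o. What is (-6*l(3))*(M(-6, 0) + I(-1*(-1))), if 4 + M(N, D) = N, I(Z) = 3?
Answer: 126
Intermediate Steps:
M(N, D) = -4 + N
(-6*l(3))*(M(-6, 0) + I(-1*(-1))) = (-6*3)*((-4 - 6) + 3) = -18*(-10 + 3) = -18*(-7) = 126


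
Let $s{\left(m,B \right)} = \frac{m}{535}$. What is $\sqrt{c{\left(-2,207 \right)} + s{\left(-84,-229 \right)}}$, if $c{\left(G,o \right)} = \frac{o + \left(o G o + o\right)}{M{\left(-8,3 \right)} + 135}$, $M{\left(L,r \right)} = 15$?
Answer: $\frac{i \sqrt{162781026}}{535} \approx 23.848 i$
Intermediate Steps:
$s{\left(m,B \right)} = \frac{m}{535}$ ($s{\left(m,B \right)} = m \frac{1}{535} = \frac{m}{535}$)
$c{\left(G,o \right)} = \frac{o}{75} + \frac{G o^{2}}{150}$ ($c{\left(G,o \right)} = \frac{o + \left(o G o + o\right)}{15 + 135} = \frac{o + \left(G o o + o\right)}{150} = \left(o + \left(G o^{2} + o\right)\right) \frac{1}{150} = \left(o + \left(o + G o^{2}\right)\right) \frac{1}{150} = \left(2 o + G o^{2}\right) \frac{1}{150} = \frac{o}{75} + \frac{G o^{2}}{150}$)
$\sqrt{c{\left(-2,207 \right)} + s{\left(-84,-229 \right)}} = \sqrt{\frac{1}{150} \cdot 207 \left(2 - 414\right) + \frac{1}{535} \left(-84\right)} = \sqrt{\frac{1}{150} \cdot 207 \left(2 - 414\right) - \frac{84}{535}} = \sqrt{\frac{1}{150} \cdot 207 \left(-412\right) - \frac{84}{535}} = \sqrt{- \frac{14214}{25} - \frac{84}{535}} = \sqrt{- \frac{1521318}{2675}} = \frac{i \sqrt{162781026}}{535}$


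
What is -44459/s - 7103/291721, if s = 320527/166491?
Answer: -2159327935931330/93504456967 ≈ -23093.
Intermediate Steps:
s = 320527/166491 (s = 320527*(1/166491) = 320527/166491 ≈ 1.9252)
-44459/s - 7103/291721 = -44459/320527/166491 - 7103/291721 = -44459*166491/320527 - 7103*1/291721 = -7402023369/320527 - 7103/291721 = -2159327935931330/93504456967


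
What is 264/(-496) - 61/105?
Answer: -7247/6510 ≈ -1.1132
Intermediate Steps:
264/(-496) - 61/105 = 264*(-1/496) - 61*1/105 = -33/62 - 61/105 = -7247/6510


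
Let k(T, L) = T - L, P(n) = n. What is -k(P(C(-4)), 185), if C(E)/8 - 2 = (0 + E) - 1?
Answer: 209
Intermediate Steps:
C(E) = 8 + 8*E (C(E) = 16 + 8*((0 + E) - 1) = 16 + 8*(E - 1) = 16 + 8*(-1 + E) = 16 + (-8 + 8*E) = 8 + 8*E)
-k(P(C(-4)), 185) = -((8 + 8*(-4)) - 1*185) = -((8 - 32) - 185) = -(-24 - 185) = -1*(-209) = 209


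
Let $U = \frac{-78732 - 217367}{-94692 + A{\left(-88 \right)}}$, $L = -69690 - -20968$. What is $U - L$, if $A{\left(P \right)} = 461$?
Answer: $\frac{4591418881}{94231} \approx 48725.0$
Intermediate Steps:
$L = -48722$ ($L = -69690 + 20968 = -48722$)
$U = \frac{296099}{94231}$ ($U = \frac{-78732 - 217367}{-94692 + 461} = - \frac{296099}{-94231} = \left(-296099\right) \left(- \frac{1}{94231}\right) = \frac{296099}{94231} \approx 3.1423$)
$U - L = \frac{296099}{94231} - -48722 = \frac{296099}{94231} + 48722 = \frac{4591418881}{94231}$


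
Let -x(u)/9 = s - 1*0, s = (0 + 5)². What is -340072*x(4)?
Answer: 76516200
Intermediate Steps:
s = 25 (s = 5² = 25)
x(u) = -225 (x(u) = -9*(25 - 1*0) = -9*(25 + 0) = -9*25 = -225)
-340072*x(4) = -340072*(-225) = 76516200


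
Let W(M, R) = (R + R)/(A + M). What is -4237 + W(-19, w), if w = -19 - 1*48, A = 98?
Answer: -334857/79 ≈ -4238.7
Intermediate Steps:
w = -67 (w = -19 - 48 = -67)
W(M, R) = 2*R/(98 + M) (W(M, R) = (R + R)/(98 + M) = (2*R)/(98 + M) = 2*R/(98 + M))
-4237 + W(-19, w) = -4237 + 2*(-67)/(98 - 19) = -4237 + 2*(-67)/79 = -4237 + 2*(-67)*(1/79) = -4237 - 134/79 = -334857/79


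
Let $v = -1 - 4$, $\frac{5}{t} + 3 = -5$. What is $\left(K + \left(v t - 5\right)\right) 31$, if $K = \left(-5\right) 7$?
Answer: $- \frac{9145}{8} \approx -1143.1$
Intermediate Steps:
$t = - \frac{5}{8}$ ($t = \frac{5}{-3 - 5} = \frac{5}{-8} = 5 \left(- \frac{1}{8}\right) = - \frac{5}{8} \approx -0.625$)
$v = -5$
$K = -35$
$\left(K + \left(v t - 5\right)\right) 31 = \left(-35 - \frac{15}{8}\right) 31 = \left(- \frac{295}{8}\right) 31 = - \frac{9145}{8}$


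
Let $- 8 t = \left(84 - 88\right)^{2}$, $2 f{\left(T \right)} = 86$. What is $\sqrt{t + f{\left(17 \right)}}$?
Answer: $\sqrt{41} \approx 6.4031$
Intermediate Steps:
$f{\left(T \right)} = 43$ ($f{\left(T \right)} = \frac{1}{2} \cdot 86 = 43$)
$t = -2$ ($t = - \frac{\left(84 - 88\right)^{2}}{8} = - \frac{\left(-4\right)^{2}}{8} = \left(- \frac{1}{8}\right) 16 = -2$)
$\sqrt{t + f{\left(17 \right)}} = \sqrt{-2 + 43} = \sqrt{41}$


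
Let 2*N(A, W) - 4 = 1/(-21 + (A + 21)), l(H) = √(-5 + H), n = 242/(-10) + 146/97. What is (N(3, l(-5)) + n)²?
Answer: 3568509169/8468100 ≈ 421.41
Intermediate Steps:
n = -11007/485 (n = 242*(-⅒) + 146*(1/97) = -121/5 + 146/97 = -11007/485 ≈ -22.695)
N(A, W) = 2 + 1/(2*A) (N(A, W) = 2 + 1/(2*(-21 + (A + 21))) = 2 + 1/(2*(-21 + (21 + A))) = 2 + 1/(2*A))
(N(3, l(-5)) + n)² = ((2 + (½)/3) - 11007/485)² = ((2 + (½)*(⅓)) - 11007/485)² = ((2 + ⅙) - 11007/485)² = (13/6 - 11007/485)² = (-59737/2910)² = 3568509169/8468100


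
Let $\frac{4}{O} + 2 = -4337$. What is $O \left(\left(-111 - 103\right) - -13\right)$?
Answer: $\frac{804}{4339} \approx 0.1853$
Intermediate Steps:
$O = - \frac{4}{4339}$ ($O = \frac{4}{-2 - 4337} = \frac{4}{-4339} = 4 \left(- \frac{1}{4339}\right) = - \frac{4}{4339} \approx -0.00092187$)
$O \left(\left(-111 - 103\right) - -13\right) = - \frac{4 \left(\left(-111 - 103\right) - -13\right)}{4339} = - \frac{4 \left(-214 + 13\right)}{4339} = \left(- \frac{4}{4339}\right) \left(-201\right) = \frac{804}{4339}$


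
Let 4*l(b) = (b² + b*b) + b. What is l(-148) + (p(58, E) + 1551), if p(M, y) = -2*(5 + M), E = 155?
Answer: 12340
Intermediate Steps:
l(b) = b²/2 + b/4 (l(b) = ((b² + b*b) + b)/4 = ((b² + b²) + b)/4 = (2*b² + b)/4 = (b + 2*b²)/4 = b²/2 + b/4)
p(M, y) = -10 - 2*M
l(-148) + (p(58, E) + 1551) = (¼)*(-148)*(1 + 2*(-148)) + ((-10 - 2*58) + 1551) = (¼)*(-148)*(1 - 296) + ((-10 - 116) + 1551) = (¼)*(-148)*(-295) + (-126 + 1551) = 10915 + 1425 = 12340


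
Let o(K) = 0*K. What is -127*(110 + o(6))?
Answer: -13970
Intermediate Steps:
o(K) = 0
-127*(110 + o(6)) = -127*(110 + 0) = -127*110 = -13970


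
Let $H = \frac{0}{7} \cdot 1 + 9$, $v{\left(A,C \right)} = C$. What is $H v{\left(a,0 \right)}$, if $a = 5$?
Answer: $0$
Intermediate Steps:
$H = 9$ ($H = 0 \cdot \frac{1}{7} \cdot 1 + 9 = 0 \cdot 1 + 9 = 0 + 9 = 9$)
$H v{\left(a,0 \right)} = 9 \cdot 0 = 0$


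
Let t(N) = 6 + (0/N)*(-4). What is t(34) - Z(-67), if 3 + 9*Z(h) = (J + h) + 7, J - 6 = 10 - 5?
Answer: 106/9 ≈ 11.778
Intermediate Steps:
J = 11 (J = 6 + (10 - 5) = 6 + 5 = 11)
Z(h) = 5/3 + h/9 (Z(h) = -⅓ + ((11 + h) + 7)/9 = -⅓ + (18 + h)/9 = -⅓ + (2 + h/9) = 5/3 + h/9)
t(N) = 6 (t(N) = 6 + 0*(-4) = 6 + 0 = 6)
t(34) - Z(-67) = 6 - (5/3 + (⅑)*(-67)) = 6 - (5/3 - 67/9) = 6 - 1*(-52/9) = 6 + 52/9 = 106/9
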